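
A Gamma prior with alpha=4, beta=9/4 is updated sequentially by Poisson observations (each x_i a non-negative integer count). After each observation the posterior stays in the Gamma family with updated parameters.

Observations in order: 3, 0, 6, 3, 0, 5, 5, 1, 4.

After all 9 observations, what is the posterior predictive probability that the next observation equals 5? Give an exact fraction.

obs 1: x=3 → posterior Gamma(7, 13/4)
obs 2: x=0 → posterior Gamma(7, 17/4)
obs 3: x=6 → posterior Gamma(13, 21/4)
obs 4: x=3 → posterior Gamma(16, 25/4)
obs 5: x=0 → posterior Gamma(16, 29/4)
obs 6: x=5 → posterior Gamma(21, 33/4)
obs 7: x=5 → posterior Gamma(26, 37/4)
obs 8: x=1 → posterior Gamma(27, 41/4)
obs 9: x=4 → posterior Gamma(31, 45/4)

84368663814272117078830088172751350402832031250000000000000/1004525211269079039999221534496697502180541686174722466474743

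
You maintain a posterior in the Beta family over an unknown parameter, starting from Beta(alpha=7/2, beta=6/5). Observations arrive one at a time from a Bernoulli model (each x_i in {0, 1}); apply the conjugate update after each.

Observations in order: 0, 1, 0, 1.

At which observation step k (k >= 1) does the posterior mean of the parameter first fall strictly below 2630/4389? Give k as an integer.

obs 1: x=0 → posterior Beta(7/2, 11/5)
obs 2: x=1 → posterior Beta(9/2, 11/5)
obs 3: x=0 → posterior Beta(9/2, 16/5)
obs 4: x=1 → posterior Beta(11/2, 16/5)

k = 3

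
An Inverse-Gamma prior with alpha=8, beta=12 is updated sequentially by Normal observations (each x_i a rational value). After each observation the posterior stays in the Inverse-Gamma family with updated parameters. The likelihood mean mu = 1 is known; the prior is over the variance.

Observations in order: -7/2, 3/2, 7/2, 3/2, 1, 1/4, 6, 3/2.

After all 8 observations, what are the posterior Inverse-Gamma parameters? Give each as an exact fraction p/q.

alpha=12, beta=1229/32

obs 1: x=-7/2 → posterior Inverse-Gamma(17/2, 177/8)
obs 2: x=3/2 → posterior Inverse-Gamma(9, 89/4)
obs 3: x=7/2 → posterior Inverse-Gamma(19/2, 203/8)
obs 4: x=3/2 → posterior Inverse-Gamma(10, 51/2)
obs 5: x=1 → posterior Inverse-Gamma(21/2, 51/2)
obs 6: x=1/4 → posterior Inverse-Gamma(11, 825/32)
obs 7: x=6 → posterior Inverse-Gamma(23/2, 1225/32)
obs 8: x=3/2 → posterior Inverse-Gamma(12, 1229/32)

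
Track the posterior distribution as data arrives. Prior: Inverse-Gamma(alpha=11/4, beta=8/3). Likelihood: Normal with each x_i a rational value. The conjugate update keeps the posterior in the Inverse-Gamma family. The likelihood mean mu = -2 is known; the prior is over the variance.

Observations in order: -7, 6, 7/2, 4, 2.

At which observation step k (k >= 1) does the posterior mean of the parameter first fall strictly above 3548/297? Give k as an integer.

obs 1: x=-7 → posterior Inverse-Gamma(13/4, 91/6)
obs 2: x=6 → posterior Inverse-Gamma(15/4, 283/6)
obs 3: x=7/2 → posterior Inverse-Gamma(17/4, 1495/24)
obs 4: x=4 → posterior Inverse-Gamma(19/4, 1927/24)
obs 5: x=2 → posterior Inverse-Gamma(21/4, 2119/24)

k = 2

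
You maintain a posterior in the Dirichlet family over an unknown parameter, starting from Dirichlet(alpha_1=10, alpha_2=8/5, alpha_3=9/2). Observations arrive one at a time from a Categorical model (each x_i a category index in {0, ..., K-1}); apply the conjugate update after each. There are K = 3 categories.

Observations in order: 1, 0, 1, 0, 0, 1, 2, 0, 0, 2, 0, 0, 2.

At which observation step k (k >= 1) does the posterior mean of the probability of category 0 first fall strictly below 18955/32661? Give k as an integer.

k = 3

obs 1: x=1 → posterior Dirichlet(10, 13/5, 9/2)
obs 2: x=0 → posterior Dirichlet(11, 13/5, 9/2)
obs 3: x=1 → posterior Dirichlet(11, 18/5, 9/2)
obs 4: x=0 → posterior Dirichlet(12, 18/5, 9/2)
obs 5: x=0 → posterior Dirichlet(13, 18/5, 9/2)
obs 6: x=1 → posterior Dirichlet(13, 23/5, 9/2)
obs 7: x=2 → posterior Dirichlet(13, 23/5, 11/2)
obs 8: x=0 → posterior Dirichlet(14, 23/5, 11/2)
obs 9: x=0 → posterior Dirichlet(15, 23/5, 11/2)
obs 10: x=2 → posterior Dirichlet(15, 23/5, 13/2)
obs 11: x=0 → posterior Dirichlet(16, 23/5, 13/2)
obs 12: x=0 → posterior Dirichlet(17, 23/5, 13/2)
obs 13: x=2 → posterior Dirichlet(17, 23/5, 15/2)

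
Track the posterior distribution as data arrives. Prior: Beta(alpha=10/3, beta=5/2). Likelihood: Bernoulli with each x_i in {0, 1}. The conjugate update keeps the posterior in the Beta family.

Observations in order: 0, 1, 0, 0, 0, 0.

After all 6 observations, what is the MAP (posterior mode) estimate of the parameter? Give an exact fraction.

20/59

obs 1: x=0 → posterior Beta(10/3, 7/2)
obs 2: x=1 → posterior Beta(13/3, 7/2)
obs 3: x=0 → posterior Beta(13/3, 9/2)
obs 4: x=0 → posterior Beta(13/3, 11/2)
obs 5: x=0 → posterior Beta(13/3, 13/2)
obs 6: x=0 → posterior Beta(13/3, 15/2)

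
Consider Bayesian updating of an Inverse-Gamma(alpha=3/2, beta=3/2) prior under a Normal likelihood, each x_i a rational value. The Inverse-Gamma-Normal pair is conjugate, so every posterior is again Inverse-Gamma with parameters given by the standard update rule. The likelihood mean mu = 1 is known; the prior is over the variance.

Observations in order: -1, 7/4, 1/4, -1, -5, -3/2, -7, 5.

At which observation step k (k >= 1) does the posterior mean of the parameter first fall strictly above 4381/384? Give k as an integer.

obs 1: x=-1 → posterior Inverse-Gamma(2, 7/2)
obs 2: x=7/4 → posterior Inverse-Gamma(5/2, 121/32)
obs 3: x=1/4 → posterior Inverse-Gamma(3, 65/16)
obs 4: x=-1 → posterior Inverse-Gamma(7/2, 97/16)
obs 5: x=-5 → posterior Inverse-Gamma(4, 385/16)
obs 6: x=-3/2 → posterior Inverse-Gamma(9/2, 435/16)
obs 7: x=-7 → posterior Inverse-Gamma(5, 947/16)
obs 8: x=5 → posterior Inverse-Gamma(11/2, 1075/16)

k = 7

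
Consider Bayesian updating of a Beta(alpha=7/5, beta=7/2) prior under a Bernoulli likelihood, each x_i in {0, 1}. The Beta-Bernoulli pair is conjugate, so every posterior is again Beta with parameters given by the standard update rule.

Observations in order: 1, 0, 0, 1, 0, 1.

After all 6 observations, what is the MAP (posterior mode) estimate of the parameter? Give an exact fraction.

obs 1: x=1 → posterior Beta(12/5, 7/2)
obs 2: x=0 → posterior Beta(12/5, 9/2)
obs 3: x=0 → posterior Beta(12/5, 11/2)
obs 4: x=1 → posterior Beta(17/5, 11/2)
obs 5: x=0 → posterior Beta(17/5, 13/2)
obs 6: x=1 → posterior Beta(22/5, 13/2)

34/89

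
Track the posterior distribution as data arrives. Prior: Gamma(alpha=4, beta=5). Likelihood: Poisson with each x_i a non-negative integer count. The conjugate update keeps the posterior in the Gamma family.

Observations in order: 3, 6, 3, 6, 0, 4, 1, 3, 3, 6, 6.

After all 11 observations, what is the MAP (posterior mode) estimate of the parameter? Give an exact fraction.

obs 1: x=3 → posterior Gamma(7, 6)
obs 2: x=6 → posterior Gamma(13, 7)
obs 3: x=3 → posterior Gamma(16, 8)
obs 4: x=6 → posterior Gamma(22, 9)
obs 5: x=0 → posterior Gamma(22, 10)
obs 6: x=4 → posterior Gamma(26, 11)
obs 7: x=1 → posterior Gamma(27, 12)
obs 8: x=3 → posterior Gamma(30, 13)
obs 9: x=3 → posterior Gamma(33, 14)
obs 10: x=6 → posterior Gamma(39, 15)
obs 11: x=6 → posterior Gamma(45, 16)

11/4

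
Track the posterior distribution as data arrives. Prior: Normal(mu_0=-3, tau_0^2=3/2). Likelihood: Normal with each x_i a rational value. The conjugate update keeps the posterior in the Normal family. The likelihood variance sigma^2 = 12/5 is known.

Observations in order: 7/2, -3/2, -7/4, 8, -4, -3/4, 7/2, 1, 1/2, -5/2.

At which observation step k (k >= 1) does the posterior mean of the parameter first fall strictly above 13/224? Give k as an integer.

k = 4

obs 1: x=7/2 → posterior Normal(-1/2, 12/13)
obs 2: x=-3/2 → posterior Normal(-7/9, 2/3)
obs 3: x=-7/4 → posterior Normal(-91/92, 12/23)
obs 4: x=8 → posterior Normal(69/112, 3/7)
obs 5: x=-4 → posterior Normal(-1/12, 4/11)
obs 6: x=-3/4 → posterior Normal(-13/76, 6/19)
obs 7: x=7/2 → posterior Normal(11/43, 12/43)
obs 8: x=1 → posterior Normal(1/3, 1/4)
obs 9: x=1/2 → posterior Normal(37/106, 12/53)
obs 10: x=-5/2 → posterior Normal(3/29, 6/29)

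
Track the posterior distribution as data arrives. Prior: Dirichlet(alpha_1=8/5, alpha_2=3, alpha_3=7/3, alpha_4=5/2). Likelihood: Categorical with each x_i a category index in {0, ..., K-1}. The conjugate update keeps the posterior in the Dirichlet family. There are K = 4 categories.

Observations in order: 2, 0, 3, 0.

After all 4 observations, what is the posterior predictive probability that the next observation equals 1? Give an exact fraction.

90/403

obs 1: x=2 → posterior Dirichlet(8/5, 3, 10/3, 5/2)
obs 2: x=0 → posterior Dirichlet(13/5, 3, 10/3, 5/2)
obs 3: x=3 → posterior Dirichlet(13/5, 3, 10/3, 7/2)
obs 4: x=0 → posterior Dirichlet(18/5, 3, 10/3, 7/2)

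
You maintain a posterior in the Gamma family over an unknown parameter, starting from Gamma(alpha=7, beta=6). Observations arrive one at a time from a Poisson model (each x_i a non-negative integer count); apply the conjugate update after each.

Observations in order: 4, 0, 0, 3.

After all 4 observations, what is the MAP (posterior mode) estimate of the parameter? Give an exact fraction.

13/10

obs 1: x=4 → posterior Gamma(11, 7)
obs 2: x=0 → posterior Gamma(11, 8)
obs 3: x=0 → posterior Gamma(11, 9)
obs 4: x=3 → posterior Gamma(14, 10)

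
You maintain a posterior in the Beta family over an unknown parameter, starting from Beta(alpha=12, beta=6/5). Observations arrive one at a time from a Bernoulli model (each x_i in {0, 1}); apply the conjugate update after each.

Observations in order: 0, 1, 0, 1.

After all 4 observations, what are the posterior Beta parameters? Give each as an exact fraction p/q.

obs 1: x=0 → posterior Beta(12, 11/5)
obs 2: x=1 → posterior Beta(13, 11/5)
obs 3: x=0 → posterior Beta(13, 16/5)
obs 4: x=1 → posterior Beta(14, 16/5)

alpha=14, beta=16/5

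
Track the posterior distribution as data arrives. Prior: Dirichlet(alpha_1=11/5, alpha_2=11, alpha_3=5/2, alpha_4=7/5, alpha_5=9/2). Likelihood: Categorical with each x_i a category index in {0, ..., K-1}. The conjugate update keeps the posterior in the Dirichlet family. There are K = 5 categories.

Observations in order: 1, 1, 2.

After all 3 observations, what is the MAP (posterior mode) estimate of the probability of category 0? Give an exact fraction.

3/49

obs 1: x=1 → posterior Dirichlet(11/5, 12, 5/2, 7/5, 9/2)
obs 2: x=1 → posterior Dirichlet(11/5, 13, 5/2, 7/5, 9/2)
obs 3: x=2 → posterior Dirichlet(11/5, 13, 7/2, 7/5, 9/2)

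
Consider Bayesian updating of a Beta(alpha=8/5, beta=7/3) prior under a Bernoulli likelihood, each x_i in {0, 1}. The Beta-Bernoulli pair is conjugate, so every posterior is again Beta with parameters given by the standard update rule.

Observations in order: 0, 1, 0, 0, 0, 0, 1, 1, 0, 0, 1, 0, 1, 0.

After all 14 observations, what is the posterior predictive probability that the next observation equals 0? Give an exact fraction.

170/269

obs 1: x=0 → posterior Beta(8/5, 10/3)
obs 2: x=1 → posterior Beta(13/5, 10/3)
obs 3: x=0 → posterior Beta(13/5, 13/3)
obs 4: x=0 → posterior Beta(13/5, 16/3)
obs 5: x=0 → posterior Beta(13/5, 19/3)
obs 6: x=0 → posterior Beta(13/5, 22/3)
obs 7: x=1 → posterior Beta(18/5, 22/3)
obs 8: x=1 → posterior Beta(23/5, 22/3)
obs 9: x=0 → posterior Beta(23/5, 25/3)
obs 10: x=0 → posterior Beta(23/5, 28/3)
obs 11: x=1 → posterior Beta(28/5, 28/3)
obs 12: x=0 → posterior Beta(28/5, 31/3)
obs 13: x=1 → posterior Beta(33/5, 31/3)
obs 14: x=0 → posterior Beta(33/5, 34/3)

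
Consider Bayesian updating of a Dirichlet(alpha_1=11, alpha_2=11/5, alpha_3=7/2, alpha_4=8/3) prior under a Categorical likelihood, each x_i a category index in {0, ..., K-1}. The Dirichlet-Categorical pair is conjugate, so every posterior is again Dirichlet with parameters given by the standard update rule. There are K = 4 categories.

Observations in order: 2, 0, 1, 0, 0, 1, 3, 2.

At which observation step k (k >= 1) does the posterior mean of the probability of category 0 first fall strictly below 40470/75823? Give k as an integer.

k = 7

obs 1: x=2 → posterior Dirichlet(11, 11/5, 9/2, 8/3)
obs 2: x=0 → posterior Dirichlet(12, 11/5, 9/2, 8/3)
obs 3: x=1 → posterior Dirichlet(12, 16/5, 9/2, 8/3)
obs 4: x=0 → posterior Dirichlet(13, 16/5, 9/2, 8/3)
obs 5: x=0 → posterior Dirichlet(14, 16/5, 9/2, 8/3)
obs 6: x=1 → posterior Dirichlet(14, 21/5, 9/2, 8/3)
obs 7: x=3 → posterior Dirichlet(14, 21/5, 9/2, 11/3)
obs 8: x=2 → posterior Dirichlet(14, 21/5, 11/2, 11/3)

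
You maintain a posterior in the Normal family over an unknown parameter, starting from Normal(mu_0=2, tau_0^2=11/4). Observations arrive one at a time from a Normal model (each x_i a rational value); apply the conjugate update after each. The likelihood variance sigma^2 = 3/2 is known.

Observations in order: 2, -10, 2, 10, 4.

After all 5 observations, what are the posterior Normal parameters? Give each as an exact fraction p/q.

mu_0=100/61, tau_0^2=33/122

obs 1: x=2 → posterior Normal(2, 33/34)
obs 2: x=-10 → posterior Normal(-19/7, 33/56)
obs 3: x=2 → posterior Normal(-18/13, 11/26)
obs 4: x=10 → posterior Normal(28/25, 33/100)
obs 5: x=4 → posterior Normal(100/61, 33/122)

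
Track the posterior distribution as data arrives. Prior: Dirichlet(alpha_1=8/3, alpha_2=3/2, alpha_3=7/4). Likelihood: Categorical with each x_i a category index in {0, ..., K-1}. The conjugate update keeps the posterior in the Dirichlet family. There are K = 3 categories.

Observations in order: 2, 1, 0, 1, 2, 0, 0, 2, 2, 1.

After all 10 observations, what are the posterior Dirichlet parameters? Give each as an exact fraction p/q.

obs 1: x=2 → posterior Dirichlet(8/3, 3/2, 11/4)
obs 2: x=1 → posterior Dirichlet(8/3, 5/2, 11/4)
obs 3: x=0 → posterior Dirichlet(11/3, 5/2, 11/4)
obs 4: x=1 → posterior Dirichlet(11/3, 7/2, 11/4)
obs 5: x=2 → posterior Dirichlet(11/3, 7/2, 15/4)
obs 6: x=0 → posterior Dirichlet(14/3, 7/2, 15/4)
obs 7: x=0 → posterior Dirichlet(17/3, 7/2, 15/4)
obs 8: x=2 → posterior Dirichlet(17/3, 7/2, 19/4)
obs 9: x=2 → posterior Dirichlet(17/3, 7/2, 23/4)
obs 10: x=1 → posterior Dirichlet(17/3, 9/2, 23/4)

alpha_1=17/3, alpha_2=9/2, alpha_3=23/4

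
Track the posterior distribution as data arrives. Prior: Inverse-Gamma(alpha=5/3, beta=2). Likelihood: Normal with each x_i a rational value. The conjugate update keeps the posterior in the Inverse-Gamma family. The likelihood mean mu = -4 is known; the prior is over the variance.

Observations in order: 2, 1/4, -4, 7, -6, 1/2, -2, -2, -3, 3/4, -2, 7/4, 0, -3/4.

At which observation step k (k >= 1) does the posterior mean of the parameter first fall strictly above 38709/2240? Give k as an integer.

obs 1: x=2 → posterior Inverse-Gamma(13/6, 20)
obs 2: x=1/4 → posterior Inverse-Gamma(8/3, 929/32)
obs 3: x=-4 → posterior Inverse-Gamma(19/6, 929/32)
obs 4: x=7 → posterior Inverse-Gamma(11/3, 2865/32)
obs 5: x=-6 → posterior Inverse-Gamma(25/6, 2929/32)
obs 6: x=1/2 → posterior Inverse-Gamma(14/3, 3253/32)
obs 7: x=-2 → posterior Inverse-Gamma(31/6, 3317/32)
obs 8: x=-2 → posterior Inverse-Gamma(17/3, 3381/32)
obs 9: x=-3 → posterior Inverse-Gamma(37/6, 3397/32)
obs 10: x=3/4 → posterior Inverse-Gamma(20/3, 1879/16)
obs 11: x=-2 → posterior Inverse-Gamma(43/6, 1911/16)
obs 12: x=7/4 → posterior Inverse-Gamma(23/3, 4351/32)
obs 13: x=0 → posterior Inverse-Gamma(49/6, 4607/32)
obs 14: x=-3/4 → posterior Inverse-Gamma(26/3, 597/4)

k = 2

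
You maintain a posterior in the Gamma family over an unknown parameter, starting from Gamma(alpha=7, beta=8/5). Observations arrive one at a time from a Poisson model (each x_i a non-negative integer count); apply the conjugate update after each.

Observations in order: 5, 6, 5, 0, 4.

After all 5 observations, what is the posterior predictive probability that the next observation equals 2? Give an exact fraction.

obs 1: x=5 → posterior Gamma(12, 13/5)
obs 2: x=6 → posterior Gamma(18, 18/5)
obs 3: x=5 → posterior Gamma(23, 23/5)
obs 4: x=0 → posterior Gamma(23, 28/5)
obs 5: x=4 → posterior Gamma(27, 33/5)

472365520522383824249678887267307773564586325/3256074298316387298513653083898555406298906624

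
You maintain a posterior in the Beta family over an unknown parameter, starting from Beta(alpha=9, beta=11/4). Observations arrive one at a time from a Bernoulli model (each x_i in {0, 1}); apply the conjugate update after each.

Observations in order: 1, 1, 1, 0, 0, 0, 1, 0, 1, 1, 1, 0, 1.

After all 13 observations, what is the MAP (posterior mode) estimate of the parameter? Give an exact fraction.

64/91

obs 1: x=1 → posterior Beta(10, 11/4)
obs 2: x=1 → posterior Beta(11, 11/4)
obs 3: x=1 → posterior Beta(12, 11/4)
obs 4: x=0 → posterior Beta(12, 15/4)
obs 5: x=0 → posterior Beta(12, 19/4)
obs 6: x=0 → posterior Beta(12, 23/4)
obs 7: x=1 → posterior Beta(13, 23/4)
obs 8: x=0 → posterior Beta(13, 27/4)
obs 9: x=1 → posterior Beta(14, 27/4)
obs 10: x=1 → posterior Beta(15, 27/4)
obs 11: x=1 → posterior Beta(16, 27/4)
obs 12: x=0 → posterior Beta(16, 31/4)
obs 13: x=1 → posterior Beta(17, 31/4)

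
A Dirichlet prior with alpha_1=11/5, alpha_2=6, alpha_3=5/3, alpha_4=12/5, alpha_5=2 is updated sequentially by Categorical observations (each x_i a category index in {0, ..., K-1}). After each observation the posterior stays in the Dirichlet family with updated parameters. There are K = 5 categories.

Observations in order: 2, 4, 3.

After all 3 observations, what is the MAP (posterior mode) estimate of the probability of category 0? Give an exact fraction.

obs 1: x=2 → posterior Dirichlet(11/5, 6, 8/3, 12/5, 2)
obs 2: x=4 → posterior Dirichlet(11/5, 6, 8/3, 12/5, 3)
obs 3: x=3 → posterior Dirichlet(11/5, 6, 8/3, 17/5, 3)

9/92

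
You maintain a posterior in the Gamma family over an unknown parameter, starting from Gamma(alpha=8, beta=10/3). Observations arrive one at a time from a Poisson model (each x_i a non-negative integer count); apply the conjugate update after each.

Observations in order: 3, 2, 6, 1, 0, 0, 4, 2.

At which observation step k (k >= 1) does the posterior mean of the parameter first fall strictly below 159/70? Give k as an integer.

k = 6

obs 1: x=3 → posterior Gamma(11, 13/3)
obs 2: x=2 → posterior Gamma(13, 16/3)
obs 3: x=6 → posterior Gamma(19, 19/3)
obs 4: x=1 → posterior Gamma(20, 22/3)
obs 5: x=0 → posterior Gamma(20, 25/3)
obs 6: x=0 → posterior Gamma(20, 28/3)
obs 7: x=4 → posterior Gamma(24, 31/3)
obs 8: x=2 → posterior Gamma(26, 34/3)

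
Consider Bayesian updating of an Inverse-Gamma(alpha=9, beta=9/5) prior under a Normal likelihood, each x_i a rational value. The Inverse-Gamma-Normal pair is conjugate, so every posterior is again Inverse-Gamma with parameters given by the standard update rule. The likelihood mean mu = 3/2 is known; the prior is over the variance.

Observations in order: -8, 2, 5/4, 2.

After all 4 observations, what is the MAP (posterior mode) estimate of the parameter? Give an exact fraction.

7553/1920

obs 1: x=-8 → posterior Inverse-Gamma(19/2, 1877/40)
obs 2: x=2 → posterior Inverse-Gamma(10, 941/20)
obs 3: x=5/4 → posterior Inverse-Gamma(21/2, 7533/160)
obs 4: x=2 → posterior Inverse-Gamma(11, 7553/160)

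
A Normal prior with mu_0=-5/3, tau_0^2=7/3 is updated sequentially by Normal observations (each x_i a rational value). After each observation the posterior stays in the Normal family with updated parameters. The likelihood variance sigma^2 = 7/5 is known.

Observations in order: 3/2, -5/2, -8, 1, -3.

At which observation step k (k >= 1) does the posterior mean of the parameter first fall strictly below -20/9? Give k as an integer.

k = 3

obs 1: x=3/2 → posterior Normal(5/16, 7/8)
obs 2: x=-5/2 → posterior Normal(-10/13, 7/13)
obs 3: x=-8 → posterior Normal(-25/9, 7/18)
obs 4: x=1 → posterior Normal(-45/23, 7/23)
obs 5: x=-3 → posterior Normal(-15/7, 1/4)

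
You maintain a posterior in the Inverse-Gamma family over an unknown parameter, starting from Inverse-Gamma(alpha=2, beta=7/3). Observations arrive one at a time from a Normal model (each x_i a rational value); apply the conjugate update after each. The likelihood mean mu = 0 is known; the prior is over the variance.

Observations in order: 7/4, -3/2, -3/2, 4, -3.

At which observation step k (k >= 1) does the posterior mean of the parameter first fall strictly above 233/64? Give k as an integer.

k = 4

obs 1: x=7/4 → posterior Inverse-Gamma(5/2, 371/96)
obs 2: x=-3/2 → posterior Inverse-Gamma(3, 479/96)
obs 3: x=-3/2 → posterior Inverse-Gamma(7/2, 587/96)
obs 4: x=4 → posterior Inverse-Gamma(4, 1355/96)
obs 5: x=-3 → posterior Inverse-Gamma(9/2, 1787/96)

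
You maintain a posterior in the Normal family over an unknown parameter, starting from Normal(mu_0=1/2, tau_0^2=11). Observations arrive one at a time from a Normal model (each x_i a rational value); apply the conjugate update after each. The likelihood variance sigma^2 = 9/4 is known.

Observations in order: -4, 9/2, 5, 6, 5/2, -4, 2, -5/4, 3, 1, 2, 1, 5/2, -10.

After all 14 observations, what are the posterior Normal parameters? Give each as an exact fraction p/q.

mu_0=911/1250, tau_0^2=99/625

obs 1: x=-4 → posterior Normal(-343/106, 99/53)
obs 2: x=9/2 → posterior Normal(53/194, 99/97)
obs 3: x=5 → posterior Normal(493/282, 33/47)
obs 4: x=6 → posterior Normal(1021/370, 99/185)
obs 5: x=5/2 → posterior Normal(1241/458, 99/229)
obs 6: x=-4 → posterior Normal(127/78, 33/91)
obs 7: x=2 → posterior Normal(1065/634, 99/317)
obs 8: x=-5/4 → posterior Normal(955/722, 99/361)
obs 9: x=3 → posterior Normal(1219/810, 11/45)
obs 10: x=1 → posterior Normal(1307/898, 99/449)
obs 11: x=2 → posterior Normal(1483/986, 99/493)
obs 12: x=1 → posterior Normal(1571/1074, 33/179)
obs 13: x=5/2 → posterior Normal(1791/1162, 99/581)
obs 14: x=-10 → posterior Normal(911/1250, 99/625)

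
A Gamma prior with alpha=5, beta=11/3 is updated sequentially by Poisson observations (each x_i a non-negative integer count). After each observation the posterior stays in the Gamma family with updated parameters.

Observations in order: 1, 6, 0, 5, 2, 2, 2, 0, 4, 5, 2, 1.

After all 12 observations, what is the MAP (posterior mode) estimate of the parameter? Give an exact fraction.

obs 1: x=1 → posterior Gamma(6, 14/3)
obs 2: x=6 → posterior Gamma(12, 17/3)
obs 3: x=0 → posterior Gamma(12, 20/3)
obs 4: x=5 → posterior Gamma(17, 23/3)
obs 5: x=2 → posterior Gamma(19, 26/3)
obs 6: x=2 → posterior Gamma(21, 29/3)
obs 7: x=2 → posterior Gamma(23, 32/3)
obs 8: x=0 → posterior Gamma(23, 35/3)
obs 9: x=4 → posterior Gamma(27, 38/3)
obs 10: x=5 → posterior Gamma(32, 41/3)
obs 11: x=2 → posterior Gamma(34, 44/3)
obs 12: x=1 → posterior Gamma(35, 47/3)

102/47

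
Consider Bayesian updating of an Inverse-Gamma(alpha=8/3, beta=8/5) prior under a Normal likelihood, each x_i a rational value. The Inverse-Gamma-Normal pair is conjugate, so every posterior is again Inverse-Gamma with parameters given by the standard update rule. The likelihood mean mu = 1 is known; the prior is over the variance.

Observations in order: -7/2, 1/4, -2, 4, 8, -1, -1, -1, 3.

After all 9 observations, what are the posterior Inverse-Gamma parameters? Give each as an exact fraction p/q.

obs 1: x=-7/2 → posterior Inverse-Gamma(19/6, 469/40)
obs 2: x=1/4 → posterior Inverse-Gamma(11/3, 1921/160)
obs 3: x=-2 → posterior Inverse-Gamma(25/6, 2641/160)
obs 4: x=4 → posterior Inverse-Gamma(14/3, 3361/160)
obs 5: x=8 → posterior Inverse-Gamma(31/6, 7281/160)
obs 6: x=-1 → posterior Inverse-Gamma(17/3, 7601/160)
obs 7: x=-1 → posterior Inverse-Gamma(37/6, 7921/160)
obs 8: x=-1 → posterior Inverse-Gamma(20/3, 8241/160)
obs 9: x=3 → posterior Inverse-Gamma(43/6, 8561/160)

alpha=43/6, beta=8561/160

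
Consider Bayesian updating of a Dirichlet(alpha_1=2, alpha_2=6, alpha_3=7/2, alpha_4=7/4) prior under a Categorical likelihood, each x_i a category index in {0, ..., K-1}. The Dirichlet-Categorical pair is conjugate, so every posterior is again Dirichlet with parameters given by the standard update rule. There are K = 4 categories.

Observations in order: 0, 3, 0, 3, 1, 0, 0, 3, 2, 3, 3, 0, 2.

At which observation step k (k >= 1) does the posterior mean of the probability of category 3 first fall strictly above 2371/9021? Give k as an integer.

obs 1: x=0 → posterior Dirichlet(3, 6, 7/2, 7/4)
obs 2: x=3 → posterior Dirichlet(3, 6, 7/2, 11/4)
obs 3: x=0 → posterior Dirichlet(4, 6, 7/2, 11/4)
obs 4: x=3 → posterior Dirichlet(4, 6, 7/2, 15/4)
obs 5: x=1 → posterior Dirichlet(4, 7, 7/2, 15/4)
obs 6: x=0 → posterior Dirichlet(5, 7, 7/2, 15/4)
obs 7: x=0 → posterior Dirichlet(6, 7, 7/2, 15/4)
obs 8: x=3 → posterior Dirichlet(6, 7, 7/2, 19/4)
obs 9: x=2 → posterior Dirichlet(6, 7, 9/2, 19/4)
obs 10: x=3 → posterior Dirichlet(6, 7, 9/2, 23/4)
obs 11: x=3 → posterior Dirichlet(6, 7, 9/2, 27/4)
obs 12: x=0 → posterior Dirichlet(7, 7, 9/2, 27/4)
obs 13: x=2 → posterior Dirichlet(7, 7, 11/2, 27/4)

k = 11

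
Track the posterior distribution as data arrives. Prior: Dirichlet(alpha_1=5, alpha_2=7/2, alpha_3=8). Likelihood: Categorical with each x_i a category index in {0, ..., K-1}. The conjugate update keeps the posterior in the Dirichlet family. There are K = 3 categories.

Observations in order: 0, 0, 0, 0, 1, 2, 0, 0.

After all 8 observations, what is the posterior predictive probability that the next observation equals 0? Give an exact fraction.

22/49

obs 1: x=0 → posterior Dirichlet(6, 7/2, 8)
obs 2: x=0 → posterior Dirichlet(7, 7/2, 8)
obs 3: x=0 → posterior Dirichlet(8, 7/2, 8)
obs 4: x=0 → posterior Dirichlet(9, 7/2, 8)
obs 5: x=1 → posterior Dirichlet(9, 9/2, 8)
obs 6: x=2 → posterior Dirichlet(9, 9/2, 9)
obs 7: x=0 → posterior Dirichlet(10, 9/2, 9)
obs 8: x=0 → posterior Dirichlet(11, 9/2, 9)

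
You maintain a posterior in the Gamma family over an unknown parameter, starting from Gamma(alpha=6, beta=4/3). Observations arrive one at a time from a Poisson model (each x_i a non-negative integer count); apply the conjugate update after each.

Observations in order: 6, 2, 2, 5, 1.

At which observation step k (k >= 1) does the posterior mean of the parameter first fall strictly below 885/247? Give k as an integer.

obs 1: x=6 → posterior Gamma(12, 7/3)
obs 2: x=2 → posterior Gamma(14, 10/3)
obs 3: x=2 → posterior Gamma(16, 13/3)
obs 4: x=5 → posterior Gamma(21, 16/3)
obs 5: x=1 → posterior Gamma(22, 19/3)

k = 5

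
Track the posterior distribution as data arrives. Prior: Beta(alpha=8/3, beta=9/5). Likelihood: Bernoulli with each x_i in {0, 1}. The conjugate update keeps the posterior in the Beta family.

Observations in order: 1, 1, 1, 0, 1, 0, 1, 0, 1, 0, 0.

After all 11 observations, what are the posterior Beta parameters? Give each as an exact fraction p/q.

obs 1: x=1 → posterior Beta(11/3, 9/5)
obs 2: x=1 → posterior Beta(14/3, 9/5)
obs 3: x=1 → posterior Beta(17/3, 9/5)
obs 4: x=0 → posterior Beta(17/3, 14/5)
obs 5: x=1 → posterior Beta(20/3, 14/5)
obs 6: x=0 → posterior Beta(20/3, 19/5)
obs 7: x=1 → posterior Beta(23/3, 19/5)
obs 8: x=0 → posterior Beta(23/3, 24/5)
obs 9: x=1 → posterior Beta(26/3, 24/5)
obs 10: x=0 → posterior Beta(26/3, 29/5)
obs 11: x=0 → posterior Beta(26/3, 34/5)

alpha=26/3, beta=34/5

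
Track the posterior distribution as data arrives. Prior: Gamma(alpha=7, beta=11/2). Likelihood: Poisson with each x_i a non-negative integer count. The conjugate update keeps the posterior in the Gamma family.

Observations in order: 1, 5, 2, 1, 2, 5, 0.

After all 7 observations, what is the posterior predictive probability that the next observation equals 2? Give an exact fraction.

52295945351943373680114746093750000/202755595904452569706561330872953769

obs 1: x=1 → posterior Gamma(8, 13/2)
obs 2: x=5 → posterior Gamma(13, 15/2)
obs 3: x=2 → posterior Gamma(15, 17/2)
obs 4: x=1 → posterior Gamma(16, 19/2)
obs 5: x=2 → posterior Gamma(18, 21/2)
obs 6: x=5 → posterior Gamma(23, 23/2)
obs 7: x=0 → posterior Gamma(23, 25/2)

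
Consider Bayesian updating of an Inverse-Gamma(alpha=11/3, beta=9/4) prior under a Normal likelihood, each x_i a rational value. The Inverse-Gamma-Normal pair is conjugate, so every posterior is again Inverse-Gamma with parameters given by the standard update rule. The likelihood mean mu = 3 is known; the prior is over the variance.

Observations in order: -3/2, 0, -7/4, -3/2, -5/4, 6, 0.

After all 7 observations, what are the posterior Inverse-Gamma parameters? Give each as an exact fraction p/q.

alpha=43/6, beta=901/16

obs 1: x=-3/2 → posterior Inverse-Gamma(25/6, 99/8)
obs 2: x=0 → posterior Inverse-Gamma(14/3, 135/8)
obs 3: x=-7/4 → posterior Inverse-Gamma(31/6, 901/32)
obs 4: x=-3/2 → posterior Inverse-Gamma(17/3, 1225/32)
obs 5: x=-5/4 → posterior Inverse-Gamma(37/6, 757/16)
obs 6: x=6 → posterior Inverse-Gamma(20/3, 829/16)
obs 7: x=0 → posterior Inverse-Gamma(43/6, 901/16)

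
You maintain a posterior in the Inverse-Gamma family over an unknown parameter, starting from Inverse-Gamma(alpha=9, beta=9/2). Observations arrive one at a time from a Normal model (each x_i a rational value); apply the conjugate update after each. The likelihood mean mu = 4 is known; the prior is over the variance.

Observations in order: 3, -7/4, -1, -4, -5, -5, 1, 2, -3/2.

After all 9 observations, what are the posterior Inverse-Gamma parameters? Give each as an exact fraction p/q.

obs 1: x=3 → posterior Inverse-Gamma(19/2, 5)
obs 2: x=-7/4 → posterior Inverse-Gamma(10, 689/32)
obs 3: x=-1 → posterior Inverse-Gamma(21/2, 1089/32)
obs 4: x=-4 → posterior Inverse-Gamma(11, 2113/32)
obs 5: x=-5 → posterior Inverse-Gamma(23/2, 3409/32)
obs 6: x=-5 → posterior Inverse-Gamma(12, 4705/32)
obs 7: x=1 → posterior Inverse-Gamma(25/2, 4849/32)
obs 8: x=2 → posterior Inverse-Gamma(13, 4913/32)
obs 9: x=-3/2 → posterior Inverse-Gamma(27/2, 5397/32)

alpha=27/2, beta=5397/32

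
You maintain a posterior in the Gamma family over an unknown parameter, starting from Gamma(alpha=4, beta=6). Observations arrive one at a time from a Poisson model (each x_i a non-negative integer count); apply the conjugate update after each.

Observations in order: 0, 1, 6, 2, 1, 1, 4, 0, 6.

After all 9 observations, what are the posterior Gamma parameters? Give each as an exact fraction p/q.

alpha=25, beta=15

obs 1: x=0 → posterior Gamma(4, 7)
obs 2: x=1 → posterior Gamma(5, 8)
obs 3: x=6 → posterior Gamma(11, 9)
obs 4: x=2 → posterior Gamma(13, 10)
obs 5: x=1 → posterior Gamma(14, 11)
obs 6: x=1 → posterior Gamma(15, 12)
obs 7: x=4 → posterior Gamma(19, 13)
obs 8: x=0 → posterior Gamma(19, 14)
obs 9: x=6 → posterior Gamma(25, 15)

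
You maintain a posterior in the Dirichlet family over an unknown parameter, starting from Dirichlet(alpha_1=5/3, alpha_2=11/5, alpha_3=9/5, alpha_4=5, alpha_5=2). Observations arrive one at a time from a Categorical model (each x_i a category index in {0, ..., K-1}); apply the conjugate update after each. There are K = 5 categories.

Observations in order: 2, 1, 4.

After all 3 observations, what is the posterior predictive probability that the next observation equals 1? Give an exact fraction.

48/235

obs 1: x=2 → posterior Dirichlet(5/3, 11/5, 14/5, 5, 2)
obs 2: x=1 → posterior Dirichlet(5/3, 16/5, 14/5, 5, 2)
obs 3: x=4 → posterior Dirichlet(5/3, 16/5, 14/5, 5, 3)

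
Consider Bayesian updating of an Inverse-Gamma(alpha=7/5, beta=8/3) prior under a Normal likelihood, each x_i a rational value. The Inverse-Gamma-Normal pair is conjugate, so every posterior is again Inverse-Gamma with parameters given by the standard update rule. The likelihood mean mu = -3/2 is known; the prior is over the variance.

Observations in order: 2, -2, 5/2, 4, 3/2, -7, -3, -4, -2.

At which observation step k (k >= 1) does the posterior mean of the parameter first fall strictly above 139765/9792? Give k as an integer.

obs 1: x=2 → posterior Inverse-Gamma(19/10, 211/24)
obs 2: x=-2 → posterior Inverse-Gamma(12/5, 107/12)
obs 3: x=5/2 → posterior Inverse-Gamma(29/10, 203/12)
obs 4: x=4 → posterior Inverse-Gamma(17/5, 769/24)
obs 5: x=3/2 → posterior Inverse-Gamma(39/10, 877/24)
obs 6: x=-7 → posterior Inverse-Gamma(22/5, 155/3)
obs 7: x=-3 → posterior Inverse-Gamma(49/10, 1267/24)
obs 8: x=-4 → posterior Inverse-Gamma(27/5, 671/12)
obs 9: x=-2 → posterior Inverse-Gamma(59/10, 1345/24)

k = 6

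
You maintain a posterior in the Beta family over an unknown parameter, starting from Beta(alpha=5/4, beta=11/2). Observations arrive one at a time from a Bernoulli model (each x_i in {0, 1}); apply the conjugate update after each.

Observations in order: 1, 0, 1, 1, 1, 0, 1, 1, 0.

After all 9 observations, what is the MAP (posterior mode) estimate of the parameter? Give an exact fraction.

obs 1: x=1 → posterior Beta(9/4, 11/2)
obs 2: x=0 → posterior Beta(9/4, 13/2)
obs 3: x=1 → posterior Beta(13/4, 13/2)
obs 4: x=1 → posterior Beta(17/4, 13/2)
obs 5: x=1 → posterior Beta(21/4, 13/2)
obs 6: x=0 → posterior Beta(21/4, 15/2)
obs 7: x=1 → posterior Beta(25/4, 15/2)
obs 8: x=1 → posterior Beta(29/4, 15/2)
obs 9: x=0 → posterior Beta(29/4, 17/2)

5/11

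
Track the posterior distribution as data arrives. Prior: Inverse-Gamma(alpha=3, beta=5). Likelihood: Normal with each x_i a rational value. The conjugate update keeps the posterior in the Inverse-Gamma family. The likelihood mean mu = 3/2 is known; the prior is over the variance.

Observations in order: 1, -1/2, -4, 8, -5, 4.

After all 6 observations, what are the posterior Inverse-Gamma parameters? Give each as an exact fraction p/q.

obs 1: x=1 → posterior Inverse-Gamma(7/2, 41/8)
obs 2: x=-1/2 → posterior Inverse-Gamma(4, 57/8)
obs 3: x=-4 → posterior Inverse-Gamma(9/2, 89/4)
obs 4: x=8 → posterior Inverse-Gamma(5, 347/8)
obs 5: x=-5 → posterior Inverse-Gamma(11/2, 129/2)
obs 6: x=4 → posterior Inverse-Gamma(6, 541/8)

alpha=6, beta=541/8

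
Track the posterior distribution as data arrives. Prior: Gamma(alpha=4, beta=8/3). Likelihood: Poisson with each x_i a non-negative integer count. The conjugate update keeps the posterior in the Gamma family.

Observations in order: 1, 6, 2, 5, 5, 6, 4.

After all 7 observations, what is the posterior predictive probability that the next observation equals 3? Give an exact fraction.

320927804972063785172980075653000900773265459473883135/1532495540865888858358347027150309183618739122183602176

obs 1: x=1 → posterior Gamma(5, 11/3)
obs 2: x=6 → posterior Gamma(11, 14/3)
obs 3: x=2 → posterior Gamma(13, 17/3)
obs 4: x=5 → posterior Gamma(18, 20/3)
obs 5: x=5 → posterior Gamma(23, 23/3)
obs 6: x=6 → posterior Gamma(29, 26/3)
obs 7: x=4 → posterior Gamma(33, 29/3)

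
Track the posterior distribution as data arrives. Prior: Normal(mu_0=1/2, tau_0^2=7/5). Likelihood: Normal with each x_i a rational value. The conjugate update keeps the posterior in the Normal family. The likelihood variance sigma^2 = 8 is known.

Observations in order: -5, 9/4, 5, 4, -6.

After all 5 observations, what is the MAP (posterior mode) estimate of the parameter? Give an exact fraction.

29/100

obs 1: x=-5 → posterior Normal(-15/47, 56/47)
obs 2: x=9/4 → posterior Normal(1/72, 28/27)
obs 3: x=5 → posterior Normal(143/244, 56/61)
obs 4: x=4 → posterior Normal(15/16, 14/17)
obs 5: x=-6 → posterior Normal(29/100, 56/75)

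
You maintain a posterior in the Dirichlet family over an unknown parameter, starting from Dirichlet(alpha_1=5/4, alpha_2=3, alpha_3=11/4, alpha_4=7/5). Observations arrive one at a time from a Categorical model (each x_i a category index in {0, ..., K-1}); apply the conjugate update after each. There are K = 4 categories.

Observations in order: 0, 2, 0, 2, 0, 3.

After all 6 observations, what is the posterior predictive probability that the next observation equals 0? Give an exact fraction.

85/288

obs 1: x=0 → posterior Dirichlet(9/4, 3, 11/4, 7/5)
obs 2: x=2 → posterior Dirichlet(9/4, 3, 15/4, 7/5)
obs 3: x=0 → posterior Dirichlet(13/4, 3, 15/4, 7/5)
obs 4: x=2 → posterior Dirichlet(13/4, 3, 19/4, 7/5)
obs 5: x=0 → posterior Dirichlet(17/4, 3, 19/4, 7/5)
obs 6: x=3 → posterior Dirichlet(17/4, 3, 19/4, 12/5)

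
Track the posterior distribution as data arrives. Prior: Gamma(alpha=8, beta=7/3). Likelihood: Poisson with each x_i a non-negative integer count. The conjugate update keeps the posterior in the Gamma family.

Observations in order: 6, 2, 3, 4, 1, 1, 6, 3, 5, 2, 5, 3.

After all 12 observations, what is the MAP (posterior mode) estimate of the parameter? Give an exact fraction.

144/43

obs 1: x=6 → posterior Gamma(14, 10/3)
obs 2: x=2 → posterior Gamma(16, 13/3)
obs 3: x=3 → posterior Gamma(19, 16/3)
obs 4: x=4 → posterior Gamma(23, 19/3)
obs 5: x=1 → posterior Gamma(24, 22/3)
obs 6: x=1 → posterior Gamma(25, 25/3)
obs 7: x=6 → posterior Gamma(31, 28/3)
obs 8: x=3 → posterior Gamma(34, 31/3)
obs 9: x=5 → posterior Gamma(39, 34/3)
obs 10: x=2 → posterior Gamma(41, 37/3)
obs 11: x=5 → posterior Gamma(46, 40/3)
obs 12: x=3 → posterior Gamma(49, 43/3)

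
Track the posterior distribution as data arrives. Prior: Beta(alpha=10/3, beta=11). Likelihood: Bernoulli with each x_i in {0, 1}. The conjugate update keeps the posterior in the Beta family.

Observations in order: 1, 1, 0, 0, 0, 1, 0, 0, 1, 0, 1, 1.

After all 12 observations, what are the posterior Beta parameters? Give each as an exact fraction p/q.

obs 1: x=1 → posterior Beta(13/3, 11)
obs 2: x=1 → posterior Beta(16/3, 11)
obs 3: x=0 → posterior Beta(16/3, 12)
obs 4: x=0 → posterior Beta(16/3, 13)
obs 5: x=0 → posterior Beta(16/3, 14)
obs 6: x=1 → posterior Beta(19/3, 14)
obs 7: x=0 → posterior Beta(19/3, 15)
obs 8: x=0 → posterior Beta(19/3, 16)
obs 9: x=1 → posterior Beta(22/3, 16)
obs 10: x=0 → posterior Beta(22/3, 17)
obs 11: x=1 → posterior Beta(25/3, 17)
obs 12: x=1 → posterior Beta(28/3, 17)

alpha=28/3, beta=17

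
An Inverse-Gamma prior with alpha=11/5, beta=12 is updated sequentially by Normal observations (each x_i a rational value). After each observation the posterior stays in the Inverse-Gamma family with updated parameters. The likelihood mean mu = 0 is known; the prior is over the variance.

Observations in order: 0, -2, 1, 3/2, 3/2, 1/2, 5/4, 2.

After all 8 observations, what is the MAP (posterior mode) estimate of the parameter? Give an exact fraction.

3145/1152

obs 1: x=0 → posterior Inverse-Gamma(27/10, 12)
obs 2: x=-2 → posterior Inverse-Gamma(16/5, 14)
obs 3: x=1 → posterior Inverse-Gamma(37/10, 29/2)
obs 4: x=3/2 → posterior Inverse-Gamma(21/5, 125/8)
obs 5: x=3/2 → posterior Inverse-Gamma(47/10, 67/4)
obs 6: x=1/2 → posterior Inverse-Gamma(26/5, 135/8)
obs 7: x=5/4 → posterior Inverse-Gamma(57/10, 565/32)
obs 8: x=2 → posterior Inverse-Gamma(31/5, 629/32)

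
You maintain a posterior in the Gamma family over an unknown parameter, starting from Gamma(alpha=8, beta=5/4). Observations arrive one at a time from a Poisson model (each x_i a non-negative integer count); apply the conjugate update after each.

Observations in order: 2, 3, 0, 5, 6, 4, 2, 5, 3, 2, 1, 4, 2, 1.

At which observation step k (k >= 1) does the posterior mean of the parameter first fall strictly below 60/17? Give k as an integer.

k = 3

obs 1: x=2 → posterior Gamma(10, 9/4)
obs 2: x=3 → posterior Gamma(13, 13/4)
obs 3: x=0 → posterior Gamma(13, 17/4)
obs 4: x=5 → posterior Gamma(18, 21/4)
obs 5: x=6 → posterior Gamma(24, 25/4)
obs 6: x=4 → posterior Gamma(28, 29/4)
obs 7: x=2 → posterior Gamma(30, 33/4)
obs 8: x=5 → posterior Gamma(35, 37/4)
obs 9: x=3 → posterior Gamma(38, 41/4)
obs 10: x=2 → posterior Gamma(40, 45/4)
obs 11: x=1 → posterior Gamma(41, 49/4)
obs 12: x=4 → posterior Gamma(45, 53/4)
obs 13: x=2 → posterior Gamma(47, 57/4)
obs 14: x=1 → posterior Gamma(48, 61/4)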